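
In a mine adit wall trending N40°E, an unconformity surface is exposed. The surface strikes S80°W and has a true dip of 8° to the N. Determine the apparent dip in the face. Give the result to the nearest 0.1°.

Angle between strike (S80°W) and section (N40°E): β = 40°.
tan(apparent dip) = tan 8° · sin 40° = 0.0903
α = arctan(0.0903) = 5.16°

5.2°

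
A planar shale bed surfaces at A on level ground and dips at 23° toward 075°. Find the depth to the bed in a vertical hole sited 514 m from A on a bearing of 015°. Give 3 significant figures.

109 m

The hole lies 60° from the dip direction, so the down-dip offset is 514 × cos 60° = 257.00 m.
Depth = down-dip offset × tan(dip) = 257.00 × tan 23° = 257.00 × 0.4245
Depth = 109.09 m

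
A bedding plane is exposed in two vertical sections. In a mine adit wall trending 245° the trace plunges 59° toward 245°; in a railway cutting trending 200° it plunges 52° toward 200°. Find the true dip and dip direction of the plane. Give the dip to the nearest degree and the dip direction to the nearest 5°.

Each apparent-dip line lies in the plane. As unit vectors (x east, y north, z up), v₁ plunges 59°→245° and v₂ plunges 52°→200°.
The plane normal is n = v₁ × v₂ ∝ (-0.324, -0.187, 0.224).
True dip = arccos(n_z / |n|) = arccos(0.5136) = 59.1°.
Dip direction = atan2(-0.324, -0.187) = 240° (azimuth of n's horizontal projection).

true dip 59°, dip direction 240°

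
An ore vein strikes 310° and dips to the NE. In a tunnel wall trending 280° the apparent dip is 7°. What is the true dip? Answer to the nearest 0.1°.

The section is 30° from the strike.
tan(true dip) = tan 7° / sin 30° = 0.2456
δ = arctan(0.2456) = 13.80°

13.8°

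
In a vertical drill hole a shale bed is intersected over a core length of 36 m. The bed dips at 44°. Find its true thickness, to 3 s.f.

True thickness t = h · cos(dip) = 36 × cos 44°
t = 36 × 0.7193 = 25.896 m

25.9 m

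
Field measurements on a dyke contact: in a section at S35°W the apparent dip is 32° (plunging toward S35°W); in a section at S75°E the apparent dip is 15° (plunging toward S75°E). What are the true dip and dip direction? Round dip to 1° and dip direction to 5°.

true dip 39°, dip direction 175°

The two traces are lines in the plane: v₁ = (sin 215°·cos 32°, cos 215°·cos 32°, −sin 32°), v₂ = (sin 105°·cos 15°, cos 105°·cos 15°, −sin 15°).
Cross product v₁ × v₂ gives the pole to the plane: n ∝ (0.047, -0.620, 0.770).
tan δ = √(n_x²+n_y²)/n_z = 0.622/0.770, so δ = 38.9°.
The horizontal component of n points toward azimuth atan2(n_x, n_y) = 176°, the dip direction.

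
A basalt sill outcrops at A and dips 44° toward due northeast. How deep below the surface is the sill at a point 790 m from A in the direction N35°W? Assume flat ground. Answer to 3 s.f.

The hole lies 80° from the dip direction, so the down-dip offset is 790 × cos 80° = 137.18 m.
Depth = down-dip offset × tan(dip) = 137.18 × tan 44° = 137.18 × 0.9657
Depth = 132.48 m

132 m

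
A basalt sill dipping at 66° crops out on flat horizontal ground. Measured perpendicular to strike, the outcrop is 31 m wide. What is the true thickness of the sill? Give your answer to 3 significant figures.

True thickness t = w · sin(dip) = 31 × sin 66°
t = 31 × 0.9135 = 28.320 m

28.3 m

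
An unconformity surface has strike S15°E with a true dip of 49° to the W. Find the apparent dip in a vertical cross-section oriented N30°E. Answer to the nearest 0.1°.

39.1°

The section lies 45° from the strike.
tan(apparent dip) = tan 49° · sin 45° = 0.8134
apparent dip = arctan 0.8134 = 39.13°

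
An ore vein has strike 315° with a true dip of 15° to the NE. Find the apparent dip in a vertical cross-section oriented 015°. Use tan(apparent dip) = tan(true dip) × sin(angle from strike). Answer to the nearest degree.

The strike is 315° and the section trends 015°; the acute angle between them is β = 60°.
tan(apparent dip) = tan 15° · sin 60° = 0.2321
α = arctan(0.2321) = 13.06°

13°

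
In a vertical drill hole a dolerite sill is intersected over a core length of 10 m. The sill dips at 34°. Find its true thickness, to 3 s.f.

8.29 m

True thickness t = h · cos(dip) = 10 × cos 34°
t = 10 × 0.8290 = 8.290 m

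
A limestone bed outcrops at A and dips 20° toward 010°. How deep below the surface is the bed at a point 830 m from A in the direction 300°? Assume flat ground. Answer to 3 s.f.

103 m

The hole lies 70° from the dip direction, so the down-dip offset is 830 × cos 70° = 283.88 m.
Depth = down-dip offset × tan(dip) = 283.88 × tan 20° = 283.88 × 0.3640
Depth = 103.32 m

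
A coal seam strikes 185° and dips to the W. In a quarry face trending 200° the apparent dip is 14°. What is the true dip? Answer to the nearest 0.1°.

β = acute angle between strike 185° and section 200° = 15°.
tan δ = tan α / sin β = tan 14° / sin 15° = 0.2493 / 0.2588 = 0.9633
δ = arctan(0.9633) = 43.93°

43.9°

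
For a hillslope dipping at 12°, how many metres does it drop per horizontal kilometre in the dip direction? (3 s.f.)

drop per km = 1000 × tan 12° = 1000 × 0.2126

213 m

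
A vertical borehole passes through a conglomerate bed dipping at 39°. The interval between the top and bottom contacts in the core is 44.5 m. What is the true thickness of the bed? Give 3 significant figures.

True thickness t = h · cos(dip) = 44.5 × cos 39°
t = 44.5 × 0.7771 = 34.583 m

34.6 m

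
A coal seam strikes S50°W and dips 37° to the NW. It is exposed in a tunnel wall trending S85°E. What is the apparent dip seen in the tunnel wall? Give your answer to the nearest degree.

28°

Angle between strike (S50°W) and section (S85°E): β = 45°.
tan(apparent dip) = tan 37° · sin 45° = 0.5328
apparent dip = arctan 0.5328 = 28.05°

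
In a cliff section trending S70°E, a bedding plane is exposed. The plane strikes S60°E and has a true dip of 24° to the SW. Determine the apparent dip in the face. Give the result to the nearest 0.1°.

The section lies 10° from the strike.
tan(apparent dip) = tan 24° · sin 10° = 0.0773
apparent dip = arctan 0.0773 = 4.42°

4.4°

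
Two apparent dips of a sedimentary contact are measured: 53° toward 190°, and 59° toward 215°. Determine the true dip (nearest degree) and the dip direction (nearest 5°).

Represent each trace as a vector plunging at its apparent dip toward its trend (east-north-up frame): v₁ = (-0.105, -0.593, -0.799), v₂ = (-0.295, -0.422, -0.857).
Cross product v₁ × v₂ gives the pole to the plane: n ∝ (-0.171, -0.146, 0.131).
Dip δ = arctan(|n_h|/n_z) = arctan(0.225/0.131) = 59.8°.
Dip direction = atan2(-0.171, -0.146) = 229° (azimuth of n's horizontal projection).

true dip 60°, dip direction 230°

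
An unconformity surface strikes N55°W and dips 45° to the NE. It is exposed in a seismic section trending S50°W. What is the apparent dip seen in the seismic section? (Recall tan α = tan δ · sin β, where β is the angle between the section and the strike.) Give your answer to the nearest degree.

The section lies 75° from the strike.
tan(apparent dip) = tan 45° · sin 75° = 0.9659
apparent dip = arctan 0.9659 = 44.01°

44°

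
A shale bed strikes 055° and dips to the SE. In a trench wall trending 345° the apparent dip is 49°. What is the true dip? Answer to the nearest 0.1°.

50.8°

The section is 70° from the strike.
tan(true dip) = tan 49° / sin 70° = 1.2242
true dip = arctan 1.2242 = 50.76°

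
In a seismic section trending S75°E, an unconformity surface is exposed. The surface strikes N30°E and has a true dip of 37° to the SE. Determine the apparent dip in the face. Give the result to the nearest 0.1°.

36.1°

The section lies 75° from the strike.
tan α = tan 37° × sin 75° = 0.7536 × 0.9659 = 0.7279
α = arctan(0.7279) = 36.05°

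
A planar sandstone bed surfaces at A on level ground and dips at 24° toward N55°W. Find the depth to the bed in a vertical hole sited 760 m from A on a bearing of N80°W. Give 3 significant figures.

The hole lies 25° from the dip direction, so the down-dip offset is 760 × cos 25° = 688.79 m.
Depth = down-dip offset × tan(dip) = 688.79 × tan 24° = 688.79 × 0.4452
Depth = 306.67 m

307 m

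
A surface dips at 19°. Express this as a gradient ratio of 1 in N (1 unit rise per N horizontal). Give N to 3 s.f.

1 : N means tan θ = 1/N, so N = 1/tan 19° = 1/0.3443

1 in 2.90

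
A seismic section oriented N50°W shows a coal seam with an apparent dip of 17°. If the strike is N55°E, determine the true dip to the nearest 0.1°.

17.6°

The section is 75° from the strike.
tan(true dip) = tan 17° / sin 75° = 0.3165
δ = arctan(0.3165) = 17.56°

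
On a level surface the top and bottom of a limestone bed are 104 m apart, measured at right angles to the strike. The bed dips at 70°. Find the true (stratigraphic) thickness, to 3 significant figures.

97.7 m

True thickness t = w · sin(dip) = 104 × sin 70°
t = 104 × 0.9397 = 97.728 m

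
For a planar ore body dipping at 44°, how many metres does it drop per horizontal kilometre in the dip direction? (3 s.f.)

drop per km = 1000 × tan 44° = 1000 × 0.9657

966 m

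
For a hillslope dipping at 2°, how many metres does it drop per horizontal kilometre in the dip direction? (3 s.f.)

drop per km = 1000 × tan 2° = 1000 × 0.0349

34.9 m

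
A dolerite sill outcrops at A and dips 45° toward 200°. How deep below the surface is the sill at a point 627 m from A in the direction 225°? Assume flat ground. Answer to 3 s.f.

The hole lies 25° from the dip direction, so the down-dip offset is 627 × cos 25° = 568.25 m.
Depth = down-dip offset × tan(dip) = 568.25 × tan 45° = 568.25 × 1.0000
Depth = 568.25 m

568 m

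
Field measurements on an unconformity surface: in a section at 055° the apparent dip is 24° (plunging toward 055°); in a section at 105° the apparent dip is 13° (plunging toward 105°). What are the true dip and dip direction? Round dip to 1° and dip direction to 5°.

true dip 24°, dip direction 045°

Represent each trace as a vector plunging at its apparent dip toward its trend (east-north-up frame): v₁ = (0.748, 0.524, -0.407), v₂ = (0.941, -0.252, -0.225).
Cross product v₁ × v₂ gives the pole to the plane: n ∝ (0.220, 0.214, 0.682).
tan δ = √(n_x²+n_y²)/n_z = 0.308/0.682, so δ = 24.3°.
The horizontal component of n points toward azimuth atan2(n_x, n_y) = 46°, the dip direction.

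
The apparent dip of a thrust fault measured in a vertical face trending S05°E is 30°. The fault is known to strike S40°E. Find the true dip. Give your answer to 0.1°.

45.2°

The section is 35° from the strike.
tan(true dip) = tan 30° / sin 35° = 1.0066
δ = arctan(1.0066) = 45.19°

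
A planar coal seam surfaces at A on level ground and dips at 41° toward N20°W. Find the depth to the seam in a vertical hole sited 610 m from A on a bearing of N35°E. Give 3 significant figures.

The hole lies 55° from the dip direction, so the down-dip offset is 610 × cos 55° = 349.88 m.
Depth = down-dip offset × tan(dip) = 349.88 × tan 41° = 349.88 × 0.8693
Depth = 304.15 m

304 m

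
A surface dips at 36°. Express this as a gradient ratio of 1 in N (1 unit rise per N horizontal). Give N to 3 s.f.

1 : N means tan θ = 1/N, so N = 1/tan 36° = 1/0.7265

1 in 1.38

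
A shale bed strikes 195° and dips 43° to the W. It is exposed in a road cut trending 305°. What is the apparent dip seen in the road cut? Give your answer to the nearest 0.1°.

Angle between strike (195°) and section (305°): β = 70°.
tan α = tan 43° × sin 70° = 0.9325 × 0.9397 = 0.8763
apparent dip = arctan 0.8763 = 41.23°

41.2°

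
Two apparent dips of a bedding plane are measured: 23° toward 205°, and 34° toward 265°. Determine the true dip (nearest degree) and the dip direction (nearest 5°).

true dip 34°, dip direction 255°

Represent each trace as a vector plunging at its apparent dip toward its trend (east-north-up frame): v₁ = (-0.389, -0.834, -0.391), v₂ = (-0.826, -0.072, -0.559).
The plane normal is n = v₁ × v₂ ∝ (-0.438, -0.105, 0.661).
True dip = arccos(n_z / |n|) = arccos(0.8262) = 34.3°.
Dip direction = atan2(-0.438, -0.105) = 257° (azimuth of n's horizontal projection).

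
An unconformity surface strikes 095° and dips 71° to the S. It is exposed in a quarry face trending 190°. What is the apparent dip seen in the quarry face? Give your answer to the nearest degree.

The section lies 85° from the strike.
tan α = tan 71° × sin 85° = 2.9042 × 0.9962 = 2.8932
α = arctan(2.8932) = 70.93°

71°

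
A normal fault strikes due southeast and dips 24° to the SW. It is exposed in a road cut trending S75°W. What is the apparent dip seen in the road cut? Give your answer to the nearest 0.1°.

21.1°

The strike is due southeast and the section trends S75°W; the acute angle between them is β = 60°.
tan α = tan 24° × sin 60° = 0.4452 × 0.8660 = 0.3856
apparent dip = arctan 0.3856 = 21.09°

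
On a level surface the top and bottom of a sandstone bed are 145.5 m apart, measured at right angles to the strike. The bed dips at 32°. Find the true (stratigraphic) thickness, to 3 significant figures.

77.1 m

True thickness t = w · sin(dip) = 145.5 × sin 32°
t = 145.5 × 0.5299 = 77.103 m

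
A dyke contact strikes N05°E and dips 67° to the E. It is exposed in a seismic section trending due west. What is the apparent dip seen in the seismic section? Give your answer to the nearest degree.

67°

Angle between strike (N05°E) and section (due west): β = 85°.
tan α = tan 67° × sin 85° = 2.3559 × 0.9962 = 2.3469
α = arctan(2.3469) = 66.92°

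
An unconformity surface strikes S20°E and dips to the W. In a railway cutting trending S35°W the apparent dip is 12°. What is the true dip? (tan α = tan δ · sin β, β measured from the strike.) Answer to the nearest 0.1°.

14.5°

β = acute angle between strike S20°E and section S35°W = 55°.
tan(true dip) = tan 12° / sin 55° = 0.2595
δ = arctan(0.2595) = 14.55°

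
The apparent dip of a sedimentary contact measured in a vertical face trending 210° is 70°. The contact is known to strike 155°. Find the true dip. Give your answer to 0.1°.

73.4°

The section is 55° from the strike.
tan(true dip) = tan 70° / sin 55° = 3.3541
δ = arctan(3.3541) = 73.40°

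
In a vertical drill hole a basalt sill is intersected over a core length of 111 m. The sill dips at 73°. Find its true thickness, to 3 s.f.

32.5 m

True thickness t = h · cos(dip) = 111 × cos 73°
t = 111 × 0.2924 = 32.453 m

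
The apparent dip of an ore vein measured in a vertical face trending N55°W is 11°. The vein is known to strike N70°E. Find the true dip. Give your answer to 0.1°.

13.3°

β = acute angle between strike N70°E and section N55°W = 55°.
tan(true dip) = tan 11° / sin 55° = 0.2373
true dip = arctan 0.2373 = 13.35°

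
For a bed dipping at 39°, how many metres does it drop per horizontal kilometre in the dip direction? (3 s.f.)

810 m

drop per km = 1000 × tan 39° = 1000 × 0.8098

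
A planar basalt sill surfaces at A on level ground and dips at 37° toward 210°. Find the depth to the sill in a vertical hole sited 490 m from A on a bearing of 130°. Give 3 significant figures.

The hole lies 80° from the dip direction, so the down-dip offset is 490 × cos 80° = 85.09 m.
Depth = down-dip offset × tan(dip) = 85.09 × tan 37° = 85.09 × 0.7536
Depth = 64.12 m

64.1 m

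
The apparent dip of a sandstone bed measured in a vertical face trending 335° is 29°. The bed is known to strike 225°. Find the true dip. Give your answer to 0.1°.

The section is 70° from the strike.
tan δ = tan α / sin β = tan 29° / sin 70° = 0.5543 / 0.9397 = 0.5899
δ = arctan(0.5899) = 30.54°

30.5°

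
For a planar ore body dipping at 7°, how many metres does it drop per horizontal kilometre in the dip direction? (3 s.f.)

123 m

drop per km = 1000 × tan 7° = 1000 × 0.1228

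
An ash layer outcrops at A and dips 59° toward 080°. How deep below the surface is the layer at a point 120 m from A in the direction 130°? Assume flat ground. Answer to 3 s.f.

The hole lies 50° from the dip direction, so the down-dip offset is 120 × cos 50° = 77.13 m.
Depth = down-dip offset × tan(dip) = 77.13 × tan 59° = 77.13 × 1.6643
Depth = 128.37 m

128 m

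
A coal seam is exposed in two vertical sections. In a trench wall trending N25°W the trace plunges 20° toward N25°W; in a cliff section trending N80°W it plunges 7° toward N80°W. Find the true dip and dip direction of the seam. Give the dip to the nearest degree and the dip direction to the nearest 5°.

Represent each trace as a vector plunging at its apparent dip toward its trend (east-north-up frame): v₁ = (-0.397, 0.852, -0.342), v₂ = (-0.977, 0.172, -0.122).
Cross product v₁ × v₂ gives the pole to the plane: n ∝ (-0.045, 0.286, 0.764).
Dip δ = arctan(|n_h|/n_z) = arctan(0.289/0.764) = 20.7°.
Dip direction = atan2(-0.045, 0.286) = 351° (azimuth of n's horizontal projection).

true dip 21°, dip direction 350°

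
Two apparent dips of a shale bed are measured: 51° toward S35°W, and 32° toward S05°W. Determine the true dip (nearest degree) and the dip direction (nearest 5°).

true dip 57°, dip direction 250°

Represent each trace as a vector plunging at its apparent dip toward its trend (east-north-up frame): v₁ = (-0.361, -0.516, -0.777), v₂ = (-0.074, -0.845, -0.530).
The plane normal is n = v₁ × v₂ ∝ (-0.383, -0.134, 0.267).
tan δ = √(n_x²+n_y²)/n_z = 0.406/0.267, so δ = 56.7°.
Dip direction = atan2(-0.383, -0.134) = 251° (azimuth of n's horizontal projection).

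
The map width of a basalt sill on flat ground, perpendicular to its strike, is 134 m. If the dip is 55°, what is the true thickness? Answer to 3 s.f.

True thickness t = w · sin(dip) = 134 × sin 55°
t = 134 × 0.8192 = 109.766 m

110 m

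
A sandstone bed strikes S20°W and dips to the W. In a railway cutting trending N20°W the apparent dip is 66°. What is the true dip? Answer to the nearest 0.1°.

74.0°

The section is 40° from the strike.
tan(true dip) = tan 66° / sin 40° = 3.4942
δ = arctan(3.4942) = 74.03°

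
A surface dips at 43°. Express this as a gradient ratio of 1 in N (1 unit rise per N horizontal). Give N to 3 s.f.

1 : N means tan θ = 1/N, so N = 1/tan 43° = 1/0.9325

1 in 1.07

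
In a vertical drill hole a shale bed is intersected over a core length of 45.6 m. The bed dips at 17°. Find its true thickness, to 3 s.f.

43.6 m

True thickness t = h · cos(dip) = 45.6 × cos 17°
t = 45.6 × 0.9563 = 43.607 m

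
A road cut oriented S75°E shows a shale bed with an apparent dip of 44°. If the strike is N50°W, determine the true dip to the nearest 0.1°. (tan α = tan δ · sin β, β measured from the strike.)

The section is 25° from the strike.
tan δ = tan α / sin β = tan 44° / sin 25° = 0.9657 / 0.4226 = 2.2850
δ = arctan(2.2850) = 66.36°

66.4°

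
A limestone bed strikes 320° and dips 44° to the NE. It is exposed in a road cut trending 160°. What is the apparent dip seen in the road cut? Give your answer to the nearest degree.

The section lies 20° from the strike.
tan α = tan 44° × sin 20° = 0.9657 × 0.3420 = 0.3303
apparent dip = arctan 0.3303 = 18.28°

18°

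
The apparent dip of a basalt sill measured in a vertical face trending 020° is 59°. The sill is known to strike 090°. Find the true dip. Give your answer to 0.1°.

60.5°

β = acute angle between strike 090° and section 020° = 70°.
tan(true dip) = tan 59° / sin 70° = 1.7711
true dip = arctan 1.7711 = 60.55°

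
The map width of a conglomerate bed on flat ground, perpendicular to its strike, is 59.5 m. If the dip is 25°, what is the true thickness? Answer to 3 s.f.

True thickness t = w · sin(dip) = 59.5 × sin 25°
t = 59.5 × 0.4226 = 25.146 m

25.1 m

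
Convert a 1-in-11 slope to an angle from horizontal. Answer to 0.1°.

tan θ = 1/11 = 0.0909
θ = arctan(0.0909) = 5.19°

5.2°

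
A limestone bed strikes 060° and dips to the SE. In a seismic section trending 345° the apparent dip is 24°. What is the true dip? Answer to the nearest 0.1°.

24.7°

β = acute angle between strike 060° and section 345° = 75°.
tan(true dip) = tan 24° / sin 75° = 0.4609
δ = arctan(0.4609) = 24.75°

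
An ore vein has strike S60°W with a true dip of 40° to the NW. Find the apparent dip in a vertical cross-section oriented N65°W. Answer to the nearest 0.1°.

Angle between strike (S60°W) and section (N65°W): β = 55°.
tan α = tan 40° × sin 55° = 0.8391 × 0.8192 = 0.6874
α = arctan(0.6874) = 34.50°

34.5°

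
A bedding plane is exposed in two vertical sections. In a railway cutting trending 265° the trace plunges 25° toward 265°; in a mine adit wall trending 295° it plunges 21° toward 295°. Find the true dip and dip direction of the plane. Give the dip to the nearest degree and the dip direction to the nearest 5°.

The two traces are lines in the plane: v₁ = (sin 265°·cos 25°, cos 265°·cos 25°, −sin 25°), v₂ = (sin 295°·cos 21°, cos 295°·cos 21°, −sin 21°).
Cross product v₁ × v₂ gives the pole to the plane: n ∝ (-0.195, -0.034, 0.423).
tan δ = √(n_x²+n_y²)/n_z = 0.198/0.423, so δ = 25.1°.
The horizontal component of n points toward azimuth atan2(n_x, n_y) = 260°, the dip direction.

true dip 25°, dip direction 260°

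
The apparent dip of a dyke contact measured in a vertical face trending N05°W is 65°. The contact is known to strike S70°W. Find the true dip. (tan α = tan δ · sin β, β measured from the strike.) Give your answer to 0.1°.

The section is 75° from the strike.
tan(true dip) = tan 65° / sin 75° = 2.2202
δ = arctan(2.2202) = 65.75°

65.8°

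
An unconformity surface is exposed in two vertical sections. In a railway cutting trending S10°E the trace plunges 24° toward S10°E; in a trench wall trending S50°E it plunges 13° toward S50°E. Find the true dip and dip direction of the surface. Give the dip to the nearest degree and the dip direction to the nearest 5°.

Represent each trace as a vector plunging at its apparent dip toward its trend (east-north-up frame): v₁ = (0.159, -0.900, -0.407), v₂ = (0.746, -0.626, -0.225).
Cross product v₁ × v₂ gives the pole to the plane: n ∝ (-0.052, -0.268, 0.572).
tan δ = √(n_x²+n_y²)/n_z = 0.273/0.572, so δ = 25.5°.
Dip direction = atan2(-0.052, -0.268) = 191° (azimuth of n's horizontal projection).

true dip 26°, dip direction 190°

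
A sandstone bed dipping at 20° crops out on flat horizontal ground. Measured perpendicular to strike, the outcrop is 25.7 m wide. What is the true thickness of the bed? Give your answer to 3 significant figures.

8.79 m

True thickness t = w · sin(dip) = 25.7 × sin 20°
t = 25.7 × 0.3420 = 8.790 m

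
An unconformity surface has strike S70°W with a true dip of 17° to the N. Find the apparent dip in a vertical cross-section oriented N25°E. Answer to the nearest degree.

The strike is S70°W and the section trends N25°E; the acute angle between them is β = 45°.
tan α = tan 17° × sin 45° = 0.3057 × 0.7071 = 0.2162
apparent dip = arctan 0.2162 = 12.20°

12°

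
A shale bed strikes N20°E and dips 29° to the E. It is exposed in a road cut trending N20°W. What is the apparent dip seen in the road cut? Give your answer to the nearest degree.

20°

The section lies 40° from the strike.
tan(apparent dip) = tan 29° · sin 40° = 0.3563
apparent dip = arctan 0.3563 = 19.61°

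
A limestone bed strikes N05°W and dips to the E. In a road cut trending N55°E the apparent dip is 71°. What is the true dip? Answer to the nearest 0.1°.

β = acute angle between strike N05°W and section N55°E = 60°.
tan δ = tan α / sin β = tan 71° / sin 60° = 2.9042 / 0.8660 = 3.3535
δ = arctan(3.3535) = 73.40°

73.4°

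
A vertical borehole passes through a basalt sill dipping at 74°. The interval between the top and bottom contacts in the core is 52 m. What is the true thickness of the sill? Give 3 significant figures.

14.3 m

True thickness t = h · cos(dip) = 52 × cos 74°
t = 52 × 0.2756 = 14.333 m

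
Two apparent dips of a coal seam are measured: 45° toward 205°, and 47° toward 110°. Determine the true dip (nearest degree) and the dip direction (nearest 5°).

true dip 57°, dip direction 155°

The two traces are lines in the plane: v₁ = (sin 205°·cos 45°, cos 205°·cos 45°, −sin 45°), v₂ = (sin 110°·cos 47°, cos 110°·cos 47°, −sin 47°).
The plane normal is n = v₁ × v₂ ∝ (0.304, -0.672, 0.480).
Dip δ = arctan(|n_h|/n_z) = arctan(0.737/0.480) = 56.9°.
Dip direction = atan2(0.304, -0.672) = 156° (azimuth of n's horizontal projection).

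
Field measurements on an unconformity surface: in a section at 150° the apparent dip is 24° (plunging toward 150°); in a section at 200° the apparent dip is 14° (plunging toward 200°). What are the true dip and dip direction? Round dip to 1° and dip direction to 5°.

true dip 24°, dip direction 145°

Represent each trace as a vector plunging at its apparent dip toward its trend (east-north-up frame): v₁ = (0.457, -0.791, -0.407), v₂ = (-0.332, -0.912, -0.242).
The plane normal is n = v₁ × v₂ ∝ (0.179, -0.245, 0.679).
True dip = arccos(n_z / |n|) = arccos(0.9127) = 24.1°.
The horizontal component of n points toward azimuth atan2(n_x, n_y) = 144°, the dip direction.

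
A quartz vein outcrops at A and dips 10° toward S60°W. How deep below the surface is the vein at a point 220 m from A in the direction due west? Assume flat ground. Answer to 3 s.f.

33.6 m

The hole lies 30° from the dip direction, so the down-dip offset is 220 × cos 30° = 190.53 m.
Depth = down-dip offset × tan(dip) = 190.53 × tan 10° = 190.53 × 0.1763
Depth = 33.59 m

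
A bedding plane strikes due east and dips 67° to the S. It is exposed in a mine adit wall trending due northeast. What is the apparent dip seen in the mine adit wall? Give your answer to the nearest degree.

The section lies 45° from the strike.
tan(apparent dip) = tan 67° · sin 45° = 1.6658
α = arctan(1.6658) = 59.02°

59°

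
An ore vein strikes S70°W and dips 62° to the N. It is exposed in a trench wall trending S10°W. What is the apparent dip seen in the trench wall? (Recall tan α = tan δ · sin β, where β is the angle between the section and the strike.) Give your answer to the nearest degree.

The strike is S70°W and the section trends S10°W; the acute angle between them is β = 60°.
tan α = tan 62° × sin 60° = 1.8807 × 0.8660 = 1.6288
α = arctan(1.6288) = 58.45°

58°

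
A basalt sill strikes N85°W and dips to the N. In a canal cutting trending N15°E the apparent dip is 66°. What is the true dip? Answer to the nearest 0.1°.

The section is 80° from the strike.
tan δ = tan α / sin β = tan 66° / sin 80° = 2.2460 / 0.9848 = 2.2807
true dip = arctan 2.2807 = 66.32°

66.3°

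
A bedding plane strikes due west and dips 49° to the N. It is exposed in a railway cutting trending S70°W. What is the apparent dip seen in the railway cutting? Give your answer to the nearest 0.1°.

21.5°

Angle between strike (due west) and section (S70°W): β = 20°.
tan(apparent dip) = tan 49° · sin 20° = 0.3934
α = arctan(0.3934) = 21.48°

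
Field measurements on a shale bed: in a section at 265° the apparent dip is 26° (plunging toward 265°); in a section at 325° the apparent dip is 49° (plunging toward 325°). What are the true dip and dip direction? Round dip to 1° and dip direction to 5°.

The two traces are lines in the plane: v₁ = (sin 265°·cos 26°, cos 265°·cos 26°, −sin 26°), v₂ = (sin 325°·cos 49°, cos 325°·cos 49°, −sin 49°).
The plane normal is n = v₁ × v₂ ∝ (-0.295, 0.511, 0.511).
tan δ = √(n_x²+n_y²)/n_z = 0.590/0.511, so δ = 49.1°.
The horizontal component of n points toward azimuth atan2(n_x, n_y) = 330°, the dip direction.

true dip 49°, dip direction 330°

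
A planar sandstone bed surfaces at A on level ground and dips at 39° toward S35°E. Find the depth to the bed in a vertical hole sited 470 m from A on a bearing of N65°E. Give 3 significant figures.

66.1 m

The hole lies 80° from the dip direction, so the down-dip offset is 470 × cos 80° = 81.61 m.
Depth = down-dip offset × tan(dip) = 81.61 × tan 39° = 81.61 × 0.8098
Depth = 66.09 m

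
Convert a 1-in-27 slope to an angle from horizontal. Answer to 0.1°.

2.1°

tan θ = 1/27 = 0.0370
θ = arctan(0.0370) = 2.12°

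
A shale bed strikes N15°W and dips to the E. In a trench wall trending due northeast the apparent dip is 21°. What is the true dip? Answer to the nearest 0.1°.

The section is 60° from the strike.
tan(true dip) = tan 21° / sin 60° = 0.4432
true dip = arctan 0.4432 = 23.91°

23.9°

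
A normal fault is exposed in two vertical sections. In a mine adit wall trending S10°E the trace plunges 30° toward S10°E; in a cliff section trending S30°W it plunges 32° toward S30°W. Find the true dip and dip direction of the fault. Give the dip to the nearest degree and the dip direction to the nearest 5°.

true dip 33°, dip direction 195°

Each apparent-dip line lies in the plane. As unit vectors (x east, y north, z up), v₁ plunges 30°→S10°E and v₂ plunges 32°→S30°W.
The plane normal is n = v₁ × v₂ ∝ (-0.085, -0.292, 0.472).
tan δ = √(n_x²+n_y²)/n_z = 0.304/0.472, so δ = 32.8°.
Dip direction = atan2(-0.085, -0.292) = 196° (azimuth of n's horizontal projection).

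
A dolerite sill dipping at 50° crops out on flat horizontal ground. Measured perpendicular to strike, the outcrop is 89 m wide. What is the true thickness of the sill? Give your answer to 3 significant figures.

True thickness t = w · sin(dip) = 89 × sin 50°
t = 89 × 0.7660 = 68.178 m

68.2 m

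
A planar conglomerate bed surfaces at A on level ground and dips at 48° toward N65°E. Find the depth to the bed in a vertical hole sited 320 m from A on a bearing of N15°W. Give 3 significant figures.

The hole lies 80° from the dip direction, so the down-dip offset is 320 × cos 80° = 55.57 m.
Depth = down-dip offset × tan(dip) = 55.57 × tan 48° = 55.57 × 1.1106
Depth = 61.71 m

61.7 m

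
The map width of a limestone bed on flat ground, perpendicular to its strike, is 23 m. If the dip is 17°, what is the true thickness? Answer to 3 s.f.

6.72 m

True thickness t = w · sin(dip) = 23 × sin 17°
t = 23 × 0.2924 = 6.725 m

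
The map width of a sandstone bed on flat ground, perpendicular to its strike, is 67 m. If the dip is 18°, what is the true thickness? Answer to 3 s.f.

True thickness t = w · sin(dip) = 67 × sin 18°
t = 67 × 0.3090 = 20.704 m

20.7 m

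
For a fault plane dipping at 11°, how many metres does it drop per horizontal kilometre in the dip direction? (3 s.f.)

194 m

drop per km = 1000 × tan 11° = 1000 × 0.1944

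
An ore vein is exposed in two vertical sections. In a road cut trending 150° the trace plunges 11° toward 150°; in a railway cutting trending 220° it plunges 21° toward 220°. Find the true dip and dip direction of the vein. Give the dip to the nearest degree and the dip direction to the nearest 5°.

true dip 21°, dip direction 210°

The two traces are lines in the plane: v₁ = (sin 150°·cos 11°, cos 150°·cos 11°, −sin 11°), v₂ = (sin 220°·cos 21°, cos 220°·cos 21°, −sin 21°).
n = v₁ × v₂ = (-0.168, -0.290, 0.861) (taken with n_z > 0).
True dip = arccos(n_z / |n|) = arccos(0.9318) = 21.3°.
The horizontal component of n points toward azimuth atan2(n_x, n_y) = 210°, the dip direction.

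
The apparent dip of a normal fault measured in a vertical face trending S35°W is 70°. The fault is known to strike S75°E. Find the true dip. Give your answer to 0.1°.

71.1°

β = acute angle between strike S75°E and section S35°W = 70°.
tan δ = tan α / sin β = tan 70° / sin 70° = 2.7475 / 0.9397 = 2.9238
δ = arctan(2.9238) = 71.12°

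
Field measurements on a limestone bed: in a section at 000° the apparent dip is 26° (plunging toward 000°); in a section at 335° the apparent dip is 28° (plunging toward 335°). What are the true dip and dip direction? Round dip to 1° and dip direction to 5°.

true dip 28°, dip direction 335°

Represent each trace as a vector plunging at its apparent dip toward its trend (east-north-up frame): v₁ = (0.000, 0.899, -0.438), v₂ = (-0.373, 0.800, -0.469).
Cross product v₁ × v₂ gives the pole to the plane: n ∝ (-0.071, 0.164, 0.335).
tan δ = √(n_x²+n_y²)/n_z = 0.178/0.335, so δ = 28.0°.
Dip direction = azimuth of (n_x, n_y) = atan2(-0.071, 0.164) = 336°.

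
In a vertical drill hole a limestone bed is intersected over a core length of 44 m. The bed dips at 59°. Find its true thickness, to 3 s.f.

22.7 m

True thickness t = h · cos(dip) = 44 × cos 59°
t = 44 × 0.5150 = 22.662 m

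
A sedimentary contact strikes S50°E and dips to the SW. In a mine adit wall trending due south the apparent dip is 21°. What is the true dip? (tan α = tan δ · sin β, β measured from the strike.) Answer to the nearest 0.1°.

β = acute angle between strike S50°E and section due south = 50°.
tan δ = tan α / sin β = tan 21° / sin 50° = 0.3839 / 0.7660 = 0.5011
δ = arctan(0.5011) = 26.62°

26.6°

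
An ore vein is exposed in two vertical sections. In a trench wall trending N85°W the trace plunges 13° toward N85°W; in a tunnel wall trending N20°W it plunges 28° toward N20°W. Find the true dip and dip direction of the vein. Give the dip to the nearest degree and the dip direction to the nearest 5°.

Each apparent-dip line lies in the plane. As unit vectors (x east, y north, z up), v₁ plunges 13°→N85°W and v₂ plunges 28°→N20°W.
n = v₁ × v₂ = (-0.147, 0.388, 0.780) (taken with n_z > 0).
tan δ = √(n_x²+n_y²)/n_z = 0.415/0.780, so δ = 28.0°.
Dip direction = azimuth of (n_x, n_y) = atan2(-0.147, 0.388) = 339°.

true dip 28°, dip direction 340°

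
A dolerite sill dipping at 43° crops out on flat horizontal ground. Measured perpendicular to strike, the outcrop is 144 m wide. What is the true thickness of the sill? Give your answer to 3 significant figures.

True thickness t = w · sin(dip) = 144 × sin 43°
t = 144 × 0.6820 = 98.208 m

98.2 m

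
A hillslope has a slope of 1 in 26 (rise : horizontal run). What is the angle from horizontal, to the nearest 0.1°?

2.2°

tan θ = 1/26 = 0.0385
θ = arctan(0.0385) = 2.20°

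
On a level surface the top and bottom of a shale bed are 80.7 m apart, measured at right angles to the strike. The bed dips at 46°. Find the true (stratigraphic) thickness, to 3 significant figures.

True thickness t = w · sin(dip) = 80.7 × sin 46°
t = 80.7 × 0.7193 = 58.051 m

58.1 m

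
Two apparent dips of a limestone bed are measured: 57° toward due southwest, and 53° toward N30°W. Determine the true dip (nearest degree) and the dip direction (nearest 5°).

true dip 67°, dip direction 275°

Represent each trace as a vector plunging at its apparent dip toward its trend (east-north-up frame): v₁ = (-0.385, -0.385, -0.839), v₂ = (-0.301, 0.521, -0.799).
The plane normal is n = v₁ × v₂ ∝ (-0.745, 0.055, 0.317).
tan δ = √(n_x²+n_y²)/n_z = 0.747/0.317, so δ = 67.0°.
Dip direction = atan2(-0.745, 0.055) = 274° (azimuth of n's horizontal projection).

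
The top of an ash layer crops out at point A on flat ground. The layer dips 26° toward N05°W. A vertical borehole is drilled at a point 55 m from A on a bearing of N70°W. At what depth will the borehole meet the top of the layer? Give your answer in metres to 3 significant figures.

11.3 m

The hole lies 65° from the dip direction, so the down-dip offset is 55 × cos 65° = 23.24 m.
Depth = down-dip offset × tan(dip) = 23.24 × tan 26° = 23.24 × 0.4877
Depth = 11.34 m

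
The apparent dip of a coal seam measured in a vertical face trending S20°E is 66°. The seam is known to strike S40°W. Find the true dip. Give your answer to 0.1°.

β = acute angle between strike S40°W and section S20°E = 60°.
tan δ = tan α / sin β = tan 66° / sin 60° = 2.2460 / 0.8660 = 2.5935
δ = arctan(2.5935) = 68.91°

68.9°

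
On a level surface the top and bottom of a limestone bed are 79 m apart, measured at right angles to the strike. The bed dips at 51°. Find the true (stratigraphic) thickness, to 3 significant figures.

61.4 m

True thickness t = w · sin(dip) = 79 × sin 51°
t = 79 × 0.7771 = 61.395 m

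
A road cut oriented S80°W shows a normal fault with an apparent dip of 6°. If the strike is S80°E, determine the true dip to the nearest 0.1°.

17.1°

The section is 20° from the strike.
tan δ = tan α / sin β = tan 6° / sin 20° = 0.1051 / 0.3420 = 0.3073
true dip = arctan 0.3073 = 17.08°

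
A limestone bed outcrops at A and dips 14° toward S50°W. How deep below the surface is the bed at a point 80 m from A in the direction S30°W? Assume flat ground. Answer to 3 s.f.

The hole lies 20° from the dip direction, so the down-dip offset is 80 × cos 20° = 75.18 m.
Depth = down-dip offset × tan(dip) = 75.18 × tan 14° = 75.18 × 0.2493
Depth = 18.74 m

18.7 m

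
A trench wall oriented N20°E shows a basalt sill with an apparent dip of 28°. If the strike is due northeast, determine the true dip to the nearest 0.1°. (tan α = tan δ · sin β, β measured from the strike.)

51.5°

The section is 25° from the strike.
tan δ = tan α / sin β = tan 28° / sin 25° = 0.5317 / 0.4226 = 1.2581
δ = arctan(1.2581) = 51.52°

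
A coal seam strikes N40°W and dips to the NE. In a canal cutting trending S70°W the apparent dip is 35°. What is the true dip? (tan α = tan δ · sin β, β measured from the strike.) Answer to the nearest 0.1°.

β = acute angle between strike N40°W and section S70°W = 70°.
tan δ = tan α / sin β = tan 35° / sin 70° = 0.7002 / 0.9397 = 0.7451
true dip = arctan 0.7451 = 36.69°

36.7°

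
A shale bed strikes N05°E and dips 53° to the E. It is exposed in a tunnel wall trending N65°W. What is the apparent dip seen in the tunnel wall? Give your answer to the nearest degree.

The section lies 70° from the strike.
tan(apparent dip) = tan 53° · sin 70° = 1.2470
apparent dip = arctan 1.2470 = 51.27°

51°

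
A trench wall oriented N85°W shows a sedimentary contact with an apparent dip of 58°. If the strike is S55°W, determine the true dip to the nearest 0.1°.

68.1°

β = acute angle between strike S55°W and section N85°W = 40°.
tan δ = tan α / sin β = tan 58° / sin 40° = 1.6003 / 0.6428 = 2.4897
true dip = arctan 2.4897 = 68.12°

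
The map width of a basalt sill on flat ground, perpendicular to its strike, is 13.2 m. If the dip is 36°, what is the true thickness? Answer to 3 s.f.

7.76 m

True thickness t = w · sin(dip) = 13.2 × sin 36°
t = 13.2 × 0.5878 = 7.759 m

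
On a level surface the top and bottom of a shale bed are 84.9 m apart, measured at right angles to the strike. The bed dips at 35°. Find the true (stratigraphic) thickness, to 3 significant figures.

True thickness t = w · sin(dip) = 84.9 × sin 35°
t = 84.9 × 0.5736 = 48.697 m

48.7 m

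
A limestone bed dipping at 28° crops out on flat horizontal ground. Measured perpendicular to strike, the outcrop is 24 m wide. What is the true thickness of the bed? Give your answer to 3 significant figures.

True thickness t = w · sin(dip) = 24 × sin 28°
t = 24 × 0.4695 = 11.267 m

11.3 m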